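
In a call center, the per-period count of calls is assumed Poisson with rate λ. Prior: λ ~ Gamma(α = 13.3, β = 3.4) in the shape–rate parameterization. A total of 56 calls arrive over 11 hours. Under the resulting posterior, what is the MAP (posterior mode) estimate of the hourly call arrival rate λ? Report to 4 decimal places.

With a Gamma(shape α, rate β) prior, the Poisson likelihood is conjugate: the posterior is Gamma(α + ΣXᵢ, β + n).
Posterior: Gamma(α+S, β+n) = Gamma(13.3+56, 3.4+11) = Gamma(69.3, 14.4).
Mode of Gamma(α,β) for α≥1 is (α−1)/β = 68.3/14.4 = 4.7431.

4.7431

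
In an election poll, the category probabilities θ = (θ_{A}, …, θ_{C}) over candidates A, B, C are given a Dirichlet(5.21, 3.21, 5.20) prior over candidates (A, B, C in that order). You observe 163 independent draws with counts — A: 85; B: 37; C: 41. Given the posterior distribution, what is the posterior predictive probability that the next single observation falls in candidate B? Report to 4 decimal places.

The Dirichlet prior is conjugate to the Multinomial likelihood: each posterior αⱼ = prior αⱼ + observed count nⱼ.
Posterior concentration: (90.21, 40.21, 46.20), total = 176.62.
P(next = B | data) = α_{B}/Σα = 0.2277.

0.2277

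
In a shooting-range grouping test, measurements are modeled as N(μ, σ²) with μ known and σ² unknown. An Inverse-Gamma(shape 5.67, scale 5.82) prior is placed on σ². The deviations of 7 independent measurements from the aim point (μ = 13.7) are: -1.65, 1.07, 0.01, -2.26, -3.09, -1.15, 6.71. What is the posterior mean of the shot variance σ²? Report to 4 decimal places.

4.6824

With known mean μ and an Inverse-Gamma(α, β) prior on σ², the Normal likelihood is conjugate: posterior is Inv-Gamma(α + n/2, β + Σ(xᵢ−μ)²/2).
Σ(xᵢ−μ)² = (-1.65)² + (1.07)² + (0.01)² + (-2.26)² + (-3.09)² + (-1.15)² + (6.71)² = 64.8698.
Posterior: Inv-Gamma(5.67 + 7/2, 5.82 + 64.8698/2) = Inv-Gamma(9.17, 38.25490).
E[σ²|data] = β/(α−1) = 38.25490/8.17 = 4.6824.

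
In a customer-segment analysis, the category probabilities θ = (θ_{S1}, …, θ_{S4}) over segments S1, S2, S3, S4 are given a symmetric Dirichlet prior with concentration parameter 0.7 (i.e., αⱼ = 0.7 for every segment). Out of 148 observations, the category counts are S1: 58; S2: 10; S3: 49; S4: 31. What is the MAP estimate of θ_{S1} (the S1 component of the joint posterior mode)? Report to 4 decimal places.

0.3931

The Dirichlet prior is conjugate to the Multinomial likelihood: each posterior αⱼ = prior αⱼ + observed count nⱼ.
Posterior concentration: (58.7, 10.7, 49.7, 31.7), total = 150.8.
Joint mode component: (α_{S1}−1)/(Σα−K) = 57.7/146.8 = 0.3931.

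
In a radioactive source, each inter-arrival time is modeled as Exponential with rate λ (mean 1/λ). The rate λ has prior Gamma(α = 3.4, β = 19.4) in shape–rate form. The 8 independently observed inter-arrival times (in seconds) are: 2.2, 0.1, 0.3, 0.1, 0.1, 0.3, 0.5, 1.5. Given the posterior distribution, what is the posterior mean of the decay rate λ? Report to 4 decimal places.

With a Gamma(shape α, rate β) prior on the exponential rate λ, the posterior after n observations with total T = Σxᵢ is Gamma(α+n, β+T).
Sum of observations T = 5.1 seconds; n = 8.
Posterior: Gamma(3.4+8, 19.4+5.1) = Gamma(11.4, 24.5).
Posterior mean of λ = α/β = 11.4/24.5 = 0.4653.

0.4653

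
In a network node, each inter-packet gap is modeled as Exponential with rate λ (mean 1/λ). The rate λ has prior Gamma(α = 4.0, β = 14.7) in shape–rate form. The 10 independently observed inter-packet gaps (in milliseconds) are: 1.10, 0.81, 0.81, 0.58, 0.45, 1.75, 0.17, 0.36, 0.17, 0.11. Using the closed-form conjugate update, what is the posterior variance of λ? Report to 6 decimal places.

With a Gamma(shape α, rate β) prior on the exponential rate λ, the posterior after n observations with total T = Σxᵢ is Gamma(α+n, β+T).
Sum of observations T = 6.31 milliseconds; n = 10.
Posterior: Gamma(4.0+10, 14.7+6.31) = Gamma(14.0, 21.01).
Var = α/β² = 0.031716.

0.031716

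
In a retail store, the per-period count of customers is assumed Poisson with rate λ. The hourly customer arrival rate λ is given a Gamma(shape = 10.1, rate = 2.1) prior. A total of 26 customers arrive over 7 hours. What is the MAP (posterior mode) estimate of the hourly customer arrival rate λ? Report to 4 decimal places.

With a Gamma(shape α, rate β) prior, the Poisson likelihood is conjugate: the posterior is Gamma(α + ΣXᵢ, β + n).
Posterior: Gamma(α+S, β+n) = Gamma(10.1+26, 2.1+7) = Gamma(36.1, 9.1).
Mode of Gamma(α,β) for α≥1 is (α−1)/β = 35.1/9.1 = 3.8571.

3.8571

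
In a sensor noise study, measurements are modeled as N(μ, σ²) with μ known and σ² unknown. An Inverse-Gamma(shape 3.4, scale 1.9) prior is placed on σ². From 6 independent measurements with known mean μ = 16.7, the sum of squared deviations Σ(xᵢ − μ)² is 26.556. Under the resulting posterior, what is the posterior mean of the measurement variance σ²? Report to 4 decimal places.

2.8107

With known mean μ and an Inverse-Gamma(α, β) prior on σ², the Normal likelihood is conjugate: posterior is Inv-Gamma(α + n/2, β + Σ(xᵢ−μ)²/2).
Posterior: Inv-Gamma(3.4 + 6/2, 1.9 + 26.556/2) = Inv-Gamma(6.40, 15.1780).
E[σ²|data] = β/(α−1) = 15.1780/5.40 = 2.8107.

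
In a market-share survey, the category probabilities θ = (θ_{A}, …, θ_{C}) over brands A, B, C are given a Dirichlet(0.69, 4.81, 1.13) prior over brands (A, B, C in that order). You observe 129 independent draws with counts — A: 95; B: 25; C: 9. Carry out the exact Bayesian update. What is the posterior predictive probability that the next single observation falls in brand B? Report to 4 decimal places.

0.2198

The Dirichlet prior is conjugate to the Multinomial likelihood: each posterior αⱼ = prior αⱼ + observed count nⱼ.
Posterior concentration: (95.69, 29.81, 10.13), total = 135.63.
P(next = B | data) = α_{B}/Σα = 0.2198.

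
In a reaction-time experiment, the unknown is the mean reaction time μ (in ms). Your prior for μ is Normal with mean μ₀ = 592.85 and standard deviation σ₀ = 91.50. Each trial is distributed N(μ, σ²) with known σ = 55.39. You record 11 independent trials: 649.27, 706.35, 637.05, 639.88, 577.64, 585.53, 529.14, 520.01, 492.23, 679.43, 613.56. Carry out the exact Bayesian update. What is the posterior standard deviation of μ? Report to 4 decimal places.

16.4293

For Normal data with known variance σ², a Normal(μ₀, σ₀²) prior on μ is conjugate. Posterior precision = 1/σ₀² + n/σ²; posterior mean is the precision-weighted average of μ₀ and x̄.
σ₀² = 91.50² = 8372.25, σ² = 55.39² = 3068.0521; σ² + n·σ₀² = 3068.0521 + 11·8372.25 = 95162.8021.
Posterior precision = 1/σ₀² + n/σ² = 1/8372.25 + 11/3068.0521 = (σ² + n·σ₀²)/(σ₀²σ²) = 95162.8021/(8372.25·3068.0521); posterior variance σₙ² = σ₀²σ²/(σ² + n·σ₀²) = 8372.25·3068.0521/95162.8021 = 269.921636.
Posterior SD = √σₙ² = √(8372.25·3068.0521/95162.8021) = 16.4293.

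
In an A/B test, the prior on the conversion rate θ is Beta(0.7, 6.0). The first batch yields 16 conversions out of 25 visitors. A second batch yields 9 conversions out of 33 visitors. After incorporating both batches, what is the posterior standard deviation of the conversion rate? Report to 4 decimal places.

0.0604

The Beta prior is conjugate to a Binomial/Bernoulli likelihood; the update adds successes to α and failures to β.
After batch 1: Beta(0.7+16, 6.0+9) = Beta(16.7, 15.0).
After batch 2: Beta(16.7+9, 15.0+24) = Beta(25.7, 39.0).
Var = αβ/((α+β)²(α+β+1)) = 25.7·39.0/(64.7²·65.7) = 0.00364438; SD = √0.00364438 = 0.0604.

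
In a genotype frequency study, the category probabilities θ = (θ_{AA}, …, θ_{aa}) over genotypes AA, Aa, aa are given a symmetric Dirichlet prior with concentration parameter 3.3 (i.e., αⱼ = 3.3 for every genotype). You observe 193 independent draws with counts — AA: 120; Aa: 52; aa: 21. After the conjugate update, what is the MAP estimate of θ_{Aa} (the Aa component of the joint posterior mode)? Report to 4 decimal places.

The Dirichlet prior is conjugate to the Multinomial likelihood: each posterior αⱼ = prior αⱼ + observed count nⱼ.
Posterior concentration: (123.3, 55.3, 24.3), total = 202.9.
Joint mode component: (α_{Aa}−1)/(Σα−K) = 54.3/199.9 = 0.2716.

0.2716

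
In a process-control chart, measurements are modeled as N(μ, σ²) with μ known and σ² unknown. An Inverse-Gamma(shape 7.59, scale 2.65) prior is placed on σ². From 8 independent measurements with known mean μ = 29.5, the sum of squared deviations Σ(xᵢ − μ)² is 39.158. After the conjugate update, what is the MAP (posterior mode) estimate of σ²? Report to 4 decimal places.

1.7656

With known mean μ and an Inverse-Gamma(α, β) prior on σ², the Normal likelihood is conjugate: posterior is Inv-Gamma(α + n/2, β + Σ(xᵢ−μ)²/2).
Posterior: Inv-Gamma(7.59 + 8/2, 2.65 + 39.158/2) = Inv-Gamma(11.59, 22.2290).
Mode = β/(α+1) = 22.2290/12.59 = 1.7656.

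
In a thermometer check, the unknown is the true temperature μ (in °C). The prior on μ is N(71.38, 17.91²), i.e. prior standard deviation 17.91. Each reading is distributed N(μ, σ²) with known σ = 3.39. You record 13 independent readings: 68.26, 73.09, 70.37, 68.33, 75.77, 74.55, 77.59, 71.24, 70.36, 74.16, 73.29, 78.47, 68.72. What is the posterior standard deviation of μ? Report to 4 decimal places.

For Normal data with known variance σ², a Normal(μ₀, σ₀²) prior on μ is conjugate. Posterior precision = 1/σ₀² + n/σ²; posterior mean is the precision-weighted average of μ₀ and x̄.
σ₀² = 17.91² = 320.7681, σ² = 3.39² = 11.4921; σ² + n·σ₀² = 11.4921 + 13·320.7681 = 4181.4774.
Posterior precision = 1/σ₀² + n/σ² = 1/320.7681 + 13/11.4921 = (σ² + n·σ₀²)/(σ₀²σ²) = 4181.4774/(320.7681·11.4921); posterior variance σₙ² = σ₀²σ²/(σ² + n·σ₀²) = 320.7681·11.4921/4181.4774 = 0.881578.
Posterior SD = √σₙ² = √(320.7681·11.4921/4181.4774) = 0.9389.

0.9389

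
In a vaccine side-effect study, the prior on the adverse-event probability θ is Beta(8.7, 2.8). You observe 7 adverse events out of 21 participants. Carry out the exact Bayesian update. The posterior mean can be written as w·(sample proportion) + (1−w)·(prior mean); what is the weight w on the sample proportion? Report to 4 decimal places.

The Beta prior is conjugate to a Binomial/Bernoulli likelihood; the update adds successes to α and failures to β.
Posterior mean = (α₀+k)/(α₀+β₀+n) = [n/(α₀+β₀+n)]·(k/n) + [(α₀+β₀)/(α₀+β₀+n)]·α₀/(α₀+β₀), so only n and the prior enter the weight.
The weight on the data is w = n/(α₀+β₀+n) = 21/(8.7+2.8+21) = 21/32.5 = 0.6462.

0.6462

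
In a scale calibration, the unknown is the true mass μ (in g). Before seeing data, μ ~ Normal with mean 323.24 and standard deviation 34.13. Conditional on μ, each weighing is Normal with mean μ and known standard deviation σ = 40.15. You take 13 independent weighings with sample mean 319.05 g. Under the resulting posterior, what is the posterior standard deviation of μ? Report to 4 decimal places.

10.5864

For Normal data with known variance σ², a Normal(μ₀, σ₀²) prior on μ is conjugate. Posterior precision = 1/σ₀² + n/σ²; posterior mean is the precision-weighted average of μ₀ and x̄.
σ₀² = 34.13² = 1164.8569, σ² = 40.15² = 1612.0225; σ² + n·σ₀² = 1612.0225 + 13·1164.8569 = 16755.1622.
Posterior precision = 1/σ₀² + n/σ² = 1/1164.8569 + 13/1612.0225 = (σ² + n·σ₀²)/(σ₀²σ²) = 16755.1622/(1164.8569·1612.0225); posterior variance σₙ² = σ₀²σ²/(σ² + n·σ₀²) = 1164.8569·1612.0225/16755.1622 = 112.071462.
Posterior SD = √σₙ² = √(1164.8569·1612.0225/16755.1622) = 10.5864.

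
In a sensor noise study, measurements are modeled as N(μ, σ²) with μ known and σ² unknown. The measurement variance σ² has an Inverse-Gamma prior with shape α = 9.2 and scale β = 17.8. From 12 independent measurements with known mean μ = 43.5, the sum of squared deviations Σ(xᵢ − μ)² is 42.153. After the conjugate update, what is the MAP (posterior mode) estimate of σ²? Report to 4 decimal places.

2.3998

With known mean μ and an Inverse-Gamma(α, β) prior on σ², the Normal likelihood is conjugate: posterior is Inv-Gamma(α + n/2, β + Σ(xᵢ−μ)²/2).
Posterior: Inv-Gamma(9.2 + 12/2, 17.8 + 42.153/2) = Inv-Gamma(15.20, 38.8765).
Mode = β/(α+1) = 38.8765/16.20 = 2.3998.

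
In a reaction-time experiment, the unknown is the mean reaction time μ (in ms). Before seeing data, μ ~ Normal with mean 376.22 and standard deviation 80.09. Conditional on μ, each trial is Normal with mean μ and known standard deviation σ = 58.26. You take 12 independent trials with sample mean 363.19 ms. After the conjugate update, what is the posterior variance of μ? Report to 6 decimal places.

For Normal data with known variance σ², a Normal(μ₀, σ₀²) prior on μ is conjugate. Posterior precision = 1/σ₀² + n/σ²; posterior mean is the precision-weighted average of μ₀ and x̄.
σ₀² = 80.09² = 6414.4081, σ² = 58.26² = 3394.2276; σ² + n·σ₀² = 3394.2276 + 12·6414.4081 = 80367.1248.
Posterior precision = 1/σ₀² + n/σ² = 1/6414.4081 + 12/3394.2276 = (σ² + n·σ₀²)/(σ₀²σ²) = 80367.1248/(6414.4081·3394.2276); posterior variance σₙ² = σ₀²σ²/(σ² + n·σ₀²) = 6414.4081·3394.2276/80367.1248 = 270.906307.

270.906307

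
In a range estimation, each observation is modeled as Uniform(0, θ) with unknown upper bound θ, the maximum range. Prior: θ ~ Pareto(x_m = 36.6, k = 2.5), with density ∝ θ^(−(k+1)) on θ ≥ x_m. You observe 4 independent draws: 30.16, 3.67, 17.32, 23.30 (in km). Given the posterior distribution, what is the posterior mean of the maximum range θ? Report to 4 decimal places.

A Pareto(scale x_m, shape k) prior on the upper bound θ of Uniform(0, θ) is conjugate: posterior is Pareto(max(x_m, max xᵢ), k + n).
Sample maximum = 30.16; prior scale x_m = 36.6 → posterior scale = max = 36.60.
Posterior shape = 2.5 + 4 = 6.5.
E[θ|data] = k·x_m/(k−1) = 6.5·36.60/5.5 = 43.2545.

43.2545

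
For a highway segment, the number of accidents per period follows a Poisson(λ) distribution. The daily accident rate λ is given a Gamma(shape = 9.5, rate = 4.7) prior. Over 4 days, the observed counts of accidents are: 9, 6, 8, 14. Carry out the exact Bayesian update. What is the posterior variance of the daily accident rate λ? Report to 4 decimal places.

0.6143

With a Gamma(shape α, rate β) prior, the Poisson likelihood is conjugate: the posterior is Gamma(α + ΣXᵢ, β + n).
Sum of counts S = 37 over n = 4 days.
Posterior: Gamma(α+S, β+n) = Gamma(9.5+37, 4.7+4) = Gamma(46.5, 8.7).
Var = α/β² = 46.5/8.7² = 0.6143.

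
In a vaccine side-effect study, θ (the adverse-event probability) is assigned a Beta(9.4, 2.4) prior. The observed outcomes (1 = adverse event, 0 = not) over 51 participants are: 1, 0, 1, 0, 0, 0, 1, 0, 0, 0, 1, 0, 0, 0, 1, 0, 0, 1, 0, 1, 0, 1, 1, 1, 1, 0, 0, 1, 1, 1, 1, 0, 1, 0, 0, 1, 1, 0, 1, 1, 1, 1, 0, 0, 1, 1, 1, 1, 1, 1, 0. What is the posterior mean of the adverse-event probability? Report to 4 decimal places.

0.5955

The Beta prior is conjugate to a Binomial/Bernoulli likelihood; the update adds successes to α and failures to β.
Posterior: Beta(α+k, β+n−k) = Beta(9.4+28, 2.4+23) = Beta(37.4, 25.4).
Posterior mean = α/(α+β) = 37.4/62.8 = 0.5955.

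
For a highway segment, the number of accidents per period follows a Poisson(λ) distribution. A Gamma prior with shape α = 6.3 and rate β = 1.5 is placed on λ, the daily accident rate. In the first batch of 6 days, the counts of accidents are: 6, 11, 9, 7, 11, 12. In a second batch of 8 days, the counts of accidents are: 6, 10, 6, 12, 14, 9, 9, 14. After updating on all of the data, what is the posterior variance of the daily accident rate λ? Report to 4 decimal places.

With a Gamma(shape α, rate β) prior, the Poisson likelihood is conjugate: the posterior is Gamma(α + ΣXᵢ, β + n).
Batch 1: sum of counts S = 56 over n = 6 days.
After batch 1: Gamma(α+S, β+n) = Gamma(6.3+56, 1.5+6) = Gamma(62.3, 7.5).
Batch 2: sum of counts S = 80 over n = 8 days.
After batch 2: Gamma(α+S, β+n) = Gamma(62.3+80, 7.5+8) = Gamma(142.3, 15.5).
Var = α/β² = 142.3/15.5² = 0.5923.

0.5923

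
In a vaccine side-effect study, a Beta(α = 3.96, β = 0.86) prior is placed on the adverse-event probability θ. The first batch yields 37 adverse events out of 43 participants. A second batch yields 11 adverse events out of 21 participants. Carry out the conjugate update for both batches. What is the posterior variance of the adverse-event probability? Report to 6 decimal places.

0.002649

The Beta prior is conjugate to a Binomial/Bernoulli likelihood; the update adds successes to α and failures to β.
After batch 1: Beta(3.96+37, 0.86+6) = Beta(40.96, 6.86).
After batch 2: Beta(40.96+11, 6.86+10) = Beta(51.96, 16.86).
Var = αβ/((α+β)²(α+β+1)) = 51.96·16.86/(68.82²·69.82) = 0.002649.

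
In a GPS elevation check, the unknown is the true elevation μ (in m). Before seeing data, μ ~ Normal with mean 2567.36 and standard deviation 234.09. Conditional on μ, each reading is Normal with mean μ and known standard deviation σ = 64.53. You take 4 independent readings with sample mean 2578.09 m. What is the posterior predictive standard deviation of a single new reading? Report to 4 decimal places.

For Normal data with known variance σ², a Normal(μ₀, σ₀²) prior on μ is conjugate. Posterior precision = 1/σ₀² + n/σ²; posterior mean is the precision-weighted average of μ₀ and x̄.
σ₀² = 234.09² = 54798.1281, σ² = 64.53² = 4164.1209; σ² + n·σ₀² = 4164.1209 + 4·54798.1281 = 223356.6333.
Posterior precision = 1/σ₀² + n/σ² = 1/54798.1281 + 4/4164.1209 = (σ² + n·σ₀²)/(σ₀²σ²) = 223356.6333/(54798.1281·4164.1209); posterior variance σₙ² = σ₀²σ²/(σ² + n·σ₀²) = 54798.1281·4164.1209/223356.6333 = 1021.621911.
Predictive variance for one new observation = σₙ² + σ² = 54798.1281·4164.1209/223356.6333 + 4164.1209 = σ²·(σ₀² + 223356.6333)/223356.6333 = 4164.1209·278154.7614/223356.6333 = 5185.742811; SD = √(4164.1209·278154.7614/223356.6333) = 72.0121.

72.0121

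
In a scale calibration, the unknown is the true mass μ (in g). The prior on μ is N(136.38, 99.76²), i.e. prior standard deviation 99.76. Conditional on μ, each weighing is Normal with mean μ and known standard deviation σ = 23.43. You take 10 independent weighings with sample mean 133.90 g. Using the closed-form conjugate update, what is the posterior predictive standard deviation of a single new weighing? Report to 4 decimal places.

24.5675

For Normal data with known variance σ², a Normal(μ₀, σ₀²) prior on μ is conjugate. Posterior precision = 1/σ₀² + n/σ²; posterior mean is the precision-weighted average of μ₀ and x̄.
σ₀² = 99.76² = 9952.0576, σ² = 23.43² = 548.9649; σ² + n·σ₀² = 548.9649 + 10·9952.0576 = 100069.5409.
Posterior precision = 1/σ₀² + n/σ² = 1/9952.0576 + 10/548.9649 = (σ² + n·σ₀²)/(σ₀²σ²) = 100069.5409/(9952.0576·548.9649); posterior variance σₙ² = σ₀²σ²/(σ² + n·σ₀²) = 9952.0576·548.9649/100069.5409 = 54.595337.
Predictive variance for one new observation = σₙ² + σ² = 9952.0576·548.9649/100069.5409 + 548.9649 = σ²·(σ₀² + 100069.5409)/100069.5409 = 548.9649·110021.5985/100069.5409 = 603.560237; SD = √(548.9649·110021.5985/100069.5409) = 24.5675.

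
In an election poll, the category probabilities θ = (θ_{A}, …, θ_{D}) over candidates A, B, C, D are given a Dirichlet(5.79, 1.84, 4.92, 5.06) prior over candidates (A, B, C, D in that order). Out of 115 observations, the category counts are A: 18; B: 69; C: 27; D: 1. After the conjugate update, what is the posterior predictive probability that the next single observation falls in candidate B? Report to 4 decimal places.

0.5342

The Dirichlet prior is conjugate to the Multinomial likelihood: each posterior αⱼ = prior αⱼ + observed count nⱼ.
Posterior concentration: (23.79, 70.84, 31.92, 6.06), total = 132.61.
P(next = B | data) = α_{B}/Σα = 0.5342.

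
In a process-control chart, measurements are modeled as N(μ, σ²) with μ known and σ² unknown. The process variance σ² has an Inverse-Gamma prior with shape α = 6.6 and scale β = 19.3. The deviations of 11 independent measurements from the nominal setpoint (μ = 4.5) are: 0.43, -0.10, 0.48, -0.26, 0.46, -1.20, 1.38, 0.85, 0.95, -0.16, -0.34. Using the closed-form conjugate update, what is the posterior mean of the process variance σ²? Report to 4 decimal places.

With known mean μ and an Inverse-Gamma(α, β) prior on σ², the Normal likelihood is conjugate: posterior is Inv-Gamma(α + n/2, β + Σ(xᵢ−μ)²/2).
Σ(xᵢ−μ)² = (0.43)² + (-0.10)² + (0.48)² + (-0.26)² + (0.46)² + (-1.20)² + (1.38)² + (0.85)² + (0.95)² + (-0.16)² + (-0.34)² = 5.8151.
Posterior: Inv-Gamma(6.6 + 11/2, 19.3 + 5.8151/2) = Inv-Gamma(12.10, 22.20755).
E[σ²|data] = β/(α−1) = 22.20755/11.10 = 2.0007.

2.0007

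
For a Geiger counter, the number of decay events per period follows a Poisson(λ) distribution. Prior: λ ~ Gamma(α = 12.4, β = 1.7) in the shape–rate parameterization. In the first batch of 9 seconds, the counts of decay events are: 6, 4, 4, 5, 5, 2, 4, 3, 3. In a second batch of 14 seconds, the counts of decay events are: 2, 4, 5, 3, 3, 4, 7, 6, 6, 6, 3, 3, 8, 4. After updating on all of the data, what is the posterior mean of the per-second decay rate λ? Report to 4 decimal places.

4.5506

With a Gamma(shape α, rate β) prior, the Poisson likelihood is conjugate: the posterior is Gamma(α + ΣXᵢ, β + n).
Batch 1: sum of counts S = 36 over n = 9 seconds.
After batch 1: Gamma(α+S, β+n) = Gamma(12.4+36, 1.7+9) = Gamma(48.4, 10.7).
Batch 2: sum of counts S = 64 over n = 14 seconds.
After batch 2: Gamma(α+S, β+n) = Gamma(48.4+64, 10.7+14) = Gamma(112.4, 24.7).
Posterior mean = α/β = 112.4/24.7 = 4.5506.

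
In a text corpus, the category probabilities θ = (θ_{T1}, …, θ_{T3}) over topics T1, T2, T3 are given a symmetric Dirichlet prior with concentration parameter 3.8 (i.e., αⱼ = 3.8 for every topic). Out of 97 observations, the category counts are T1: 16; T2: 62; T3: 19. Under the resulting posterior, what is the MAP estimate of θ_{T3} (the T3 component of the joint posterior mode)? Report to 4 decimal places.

0.2068

The Dirichlet prior is conjugate to the Multinomial likelihood: each posterior αⱼ = prior αⱼ + observed count nⱼ.
Posterior concentration: (19.8, 65.8, 22.8), total = 108.4.
Joint mode component: (α_{T3}−1)/(Σα−K) = 21.8/105.4 = 0.2068.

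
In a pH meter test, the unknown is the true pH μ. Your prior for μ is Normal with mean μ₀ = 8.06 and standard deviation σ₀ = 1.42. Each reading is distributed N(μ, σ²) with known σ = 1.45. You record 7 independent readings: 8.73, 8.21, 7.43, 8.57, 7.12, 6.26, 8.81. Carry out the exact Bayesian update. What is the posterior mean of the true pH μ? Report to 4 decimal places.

For Normal data with known variance σ², a Normal(μ₀, σ₀²) prior on μ is conjugate. Posterior precision = 1/σ₀² + n/σ²; posterior mean is the precision-weighted average of μ₀ and x̄.
Σxᵢ = 8.73 + 8.21 + 7.43 + 8.57 + 7.12 + 6.26 + 8.81 = 55.13, so n·x̄ = 55.13.
σ₀² = 1.42² = 2.0164, σ² = 1.45² = 2.1025; σ² + n·σ₀² = 2.1025 + 7·2.0164 = 16.2173.
Posterior mean = (μ₀/σ₀² + n·x̄/σ²)/(1/σ₀² + n/σ²) = (σ²·μ₀ + σ₀²·n·x̄)/(σ² + n·σ₀²) = (2.1025·8.06 + 2.0164·55.13)/16.2173 = 128.110282/16.2173 = 7.8996.

7.8996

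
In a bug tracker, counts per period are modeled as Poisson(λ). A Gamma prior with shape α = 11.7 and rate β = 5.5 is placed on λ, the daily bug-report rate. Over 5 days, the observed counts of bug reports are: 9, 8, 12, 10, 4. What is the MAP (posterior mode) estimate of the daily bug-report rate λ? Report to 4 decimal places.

With a Gamma(shape α, rate β) prior, the Poisson likelihood is conjugate: the posterior is Gamma(α + ΣXᵢ, β + n).
Sum of counts S = 43 over n = 5 days.
Posterior: Gamma(α+S, β+n) = Gamma(11.7+43, 5.5+5) = Gamma(54.7, 10.5).
Mode of Gamma(α,β) for α≥1 is (α−1)/β = 53.7/10.5 = 5.1143.

5.1143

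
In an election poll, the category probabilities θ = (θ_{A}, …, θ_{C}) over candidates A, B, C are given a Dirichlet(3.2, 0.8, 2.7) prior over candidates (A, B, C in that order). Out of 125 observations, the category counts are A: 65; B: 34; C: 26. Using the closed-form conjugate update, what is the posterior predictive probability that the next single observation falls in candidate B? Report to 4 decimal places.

0.2642

The Dirichlet prior is conjugate to the Multinomial likelihood: each posterior αⱼ = prior αⱼ + observed count nⱼ.
Posterior concentration: (68.2, 34.8, 28.7), total = 131.7.
P(next = B | data) = α_{B}/Σα = 0.2642.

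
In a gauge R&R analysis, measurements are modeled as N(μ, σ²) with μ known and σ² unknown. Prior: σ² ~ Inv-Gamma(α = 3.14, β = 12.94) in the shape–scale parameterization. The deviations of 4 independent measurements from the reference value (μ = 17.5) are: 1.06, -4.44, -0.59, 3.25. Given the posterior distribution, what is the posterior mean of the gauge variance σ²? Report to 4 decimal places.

6.9599

With known mean μ and an Inverse-Gamma(α, β) prior on σ², the Normal likelihood is conjugate: posterior is Inv-Gamma(α + n/2, β + Σ(xᵢ−μ)²/2).
Σ(xᵢ−μ)² = (1.06)² + (-4.44)² + (-0.59)² + (3.25)² = 31.7478.
Posterior: Inv-Gamma(3.14 + 4/2, 12.94 + 31.7478/2) = Inv-Gamma(5.14, 28.81390).
E[σ²|data] = β/(α−1) = 28.81390/4.14 = 6.9599.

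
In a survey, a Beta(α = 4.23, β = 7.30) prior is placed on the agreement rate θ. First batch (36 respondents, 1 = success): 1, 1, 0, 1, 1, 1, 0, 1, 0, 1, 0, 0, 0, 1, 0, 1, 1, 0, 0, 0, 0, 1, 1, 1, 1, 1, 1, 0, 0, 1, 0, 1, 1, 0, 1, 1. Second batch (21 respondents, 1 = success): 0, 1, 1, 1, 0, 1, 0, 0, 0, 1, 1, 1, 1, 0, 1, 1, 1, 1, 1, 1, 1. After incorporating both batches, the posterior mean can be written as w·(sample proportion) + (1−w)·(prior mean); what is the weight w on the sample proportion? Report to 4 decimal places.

0.8318

The Beta prior is conjugate to a Binomial/Bernoulli likelihood; the update adds successes to α and failures to β.
Total number of respondents: n = 36 + 21 = 57.
Posterior mean = (α₀+k)/(α₀+β₀+n) = [n/(α₀+β₀+n)]·(k/n) + [(α₀+β₀)/(α₀+β₀+n)]·α₀/(α₀+β₀), so only n and the prior enter the weight.
The weight on the data is w = n/(α₀+β₀+n) = 57/(4.23+7.30+57) = 57/68.53 = 0.8318.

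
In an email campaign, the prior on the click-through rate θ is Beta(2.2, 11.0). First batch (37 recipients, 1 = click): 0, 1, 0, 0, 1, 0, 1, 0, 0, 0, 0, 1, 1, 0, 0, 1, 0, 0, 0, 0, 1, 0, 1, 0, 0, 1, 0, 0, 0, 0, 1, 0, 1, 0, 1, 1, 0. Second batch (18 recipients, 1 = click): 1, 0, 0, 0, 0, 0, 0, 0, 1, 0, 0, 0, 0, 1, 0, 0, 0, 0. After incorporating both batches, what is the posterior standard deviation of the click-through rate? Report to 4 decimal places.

0.0532

The Beta prior is conjugate to a Binomial/Bernoulli likelihood; the update adds successes to α and failures to β.
After batch 1: Beta(2.2+13, 11.0+24) = Beta(15.2, 35.0).
After batch 2: Beta(15.2+3, 35.0+15) = Beta(18.2, 50.0).
Var = αβ/((α+β)²(α+β+1)) = 18.2·50.0/(68.2²·69.2) = 0.00282727; SD = √0.00282727 = 0.0532.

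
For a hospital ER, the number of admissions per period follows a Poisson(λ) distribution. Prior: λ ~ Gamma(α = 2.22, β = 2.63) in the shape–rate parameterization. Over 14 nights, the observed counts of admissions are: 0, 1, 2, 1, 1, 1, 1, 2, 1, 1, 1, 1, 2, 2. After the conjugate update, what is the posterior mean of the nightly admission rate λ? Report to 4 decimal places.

1.1557

With a Gamma(shape α, rate β) prior, the Poisson likelihood is conjugate: the posterior is Gamma(α + ΣXᵢ, β + n).
Sum of counts S = 17 over n = 14 nights.
Posterior: Gamma(α+S, β+n) = Gamma(2.22+17, 2.63+14) = Gamma(19.22, 16.63).
Posterior mean = α/β = 19.22/16.63 = 1.1557.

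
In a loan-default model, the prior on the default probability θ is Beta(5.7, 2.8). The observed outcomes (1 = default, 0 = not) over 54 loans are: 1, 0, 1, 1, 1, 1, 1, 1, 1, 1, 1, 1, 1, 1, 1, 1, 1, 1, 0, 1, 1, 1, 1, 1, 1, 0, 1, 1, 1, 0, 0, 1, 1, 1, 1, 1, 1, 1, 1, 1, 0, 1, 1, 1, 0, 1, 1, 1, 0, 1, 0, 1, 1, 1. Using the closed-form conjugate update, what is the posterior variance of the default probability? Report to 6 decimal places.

0.002412

The Beta prior is conjugate to a Binomial/Bernoulli likelihood; the update adds successes to α and failures to β.
Posterior: Beta(α+k, β+n−k) = Beta(5.7+45, 2.8+9) = Beta(50.7, 11.8).
Var = αβ/((α+β)²(α+β+1)) = 50.7·11.8/(62.5²·63.5) = 0.002412.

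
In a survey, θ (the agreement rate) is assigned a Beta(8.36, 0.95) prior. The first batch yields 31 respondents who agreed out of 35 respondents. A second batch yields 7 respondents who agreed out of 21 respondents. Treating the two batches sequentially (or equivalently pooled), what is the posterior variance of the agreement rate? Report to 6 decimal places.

0.003106

The Beta prior is conjugate to a Binomial/Bernoulli likelihood; the update adds successes to α and failures to β.
After batch 1: Beta(8.36+31, 0.95+4) = Beta(39.36, 4.95).
After batch 2: Beta(39.36+7, 4.95+14) = Beta(46.36, 18.95).
Var = αβ/((α+β)²(α+β+1)) = 46.36·18.95/(65.31²·66.31) = 0.003106.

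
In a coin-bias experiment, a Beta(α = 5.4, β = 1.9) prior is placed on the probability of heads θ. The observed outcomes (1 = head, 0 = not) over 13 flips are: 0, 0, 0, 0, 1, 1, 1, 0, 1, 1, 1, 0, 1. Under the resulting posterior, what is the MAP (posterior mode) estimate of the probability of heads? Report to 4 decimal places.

0.6230

The Beta prior is conjugate to a Binomial/Bernoulli likelihood; the update adds successes to α and failures to β.
Posterior: Beta(α+k, β+n−k) = Beta(5.4+7, 1.9+6) = Beta(12.4, 7.9).
Mode of Beta(a,b) for a,b>1 is (a−1)/(a+b−2) = 11.4/18.3 = 0.6230.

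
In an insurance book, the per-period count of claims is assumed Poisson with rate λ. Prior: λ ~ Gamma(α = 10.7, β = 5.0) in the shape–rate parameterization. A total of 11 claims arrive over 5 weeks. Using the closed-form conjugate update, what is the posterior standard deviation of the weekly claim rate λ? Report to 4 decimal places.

0.4658

With a Gamma(shape α, rate β) prior, the Poisson likelihood is conjugate: the posterior is Gamma(α + ΣXᵢ, β + n).
Posterior: Gamma(α+S, β+n) = Gamma(10.7+11, 5.0+5) = Gamma(21.7, 10.0).
SD = √α/β = √21.7/10.0 = 0.4658.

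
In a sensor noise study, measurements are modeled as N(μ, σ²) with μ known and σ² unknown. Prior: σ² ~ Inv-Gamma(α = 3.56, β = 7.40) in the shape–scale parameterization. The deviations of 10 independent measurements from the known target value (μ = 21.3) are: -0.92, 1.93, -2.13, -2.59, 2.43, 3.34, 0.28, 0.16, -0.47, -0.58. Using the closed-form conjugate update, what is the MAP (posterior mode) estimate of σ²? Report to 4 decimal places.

2.5281

With known mean μ and an Inverse-Gamma(α, β) prior on σ², the Normal likelihood is conjugate: posterior is Inv-Gamma(α + n/2, β + Σ(xᵢ−μ)²/2).
Σ(xᵢ−μ)² = (-0.92)² + (1.93)² + (-2.13)² + (-2.59)² + (2.43)² + (3.34)² + (0.28)² + (0.16)² + (-0.47)² + (-0.58)² = 33.5381.
Posterior: Inv-Gamma(3.56 + 10/2, 7.40 + 33.5381/2) = Inv-Gamma(8.56, 24.16905).
Mode = β/(α+1) = 24.16905/9.56 = 2.5281.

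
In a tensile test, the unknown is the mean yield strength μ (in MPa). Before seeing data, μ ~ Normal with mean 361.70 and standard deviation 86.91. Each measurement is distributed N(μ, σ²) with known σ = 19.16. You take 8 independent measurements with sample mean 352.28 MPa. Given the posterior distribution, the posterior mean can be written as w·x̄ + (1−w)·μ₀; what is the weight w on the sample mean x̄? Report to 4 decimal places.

0.9940

For Normal data with known variance σ², a Normal(μ₀, σ₀²) prior on μ is conjugate. Posterior precision = 1/σ₀² + n/σ²; posterior mean is the precision-weighted average of μ₀ and x̄.
σ₀² = 86.91² = 7553.3481, σ² = 19.16² = 367.1056. Prior precision 1/σ₀² = 1/7553.3481; data precision n/σ² = 8/367.1056.
w = (n/σ²)/(1/σ₀² + n/σ²) = n·σ₀²/(σ² + n·σ₀²) = 8·7553.3481/(367.1056 + 8·7553.3481) = 60426.7848/60793.8904 = 0.9940.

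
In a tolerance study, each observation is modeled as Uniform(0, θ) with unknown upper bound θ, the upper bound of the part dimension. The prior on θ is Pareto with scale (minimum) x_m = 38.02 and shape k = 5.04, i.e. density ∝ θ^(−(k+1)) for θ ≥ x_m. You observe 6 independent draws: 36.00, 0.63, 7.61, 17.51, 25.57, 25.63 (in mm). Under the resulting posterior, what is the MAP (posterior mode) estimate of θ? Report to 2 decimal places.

38.02

A Pareto(scale x_m, shape k) prior on the upper bound θ of Uniform(0, θ) is conjugate: posterior is Pareto(max(x_m, max xᵢ), k + n).
Sample maximum = 36.00; prior scale x_m = 38.02 → posterior scale = max = 38.02.
Posterior shape = 5.04 + 6 = 11.04.
The Pareto density is decreasing on [x_m, ∞), so the mode is x_m = 38.02.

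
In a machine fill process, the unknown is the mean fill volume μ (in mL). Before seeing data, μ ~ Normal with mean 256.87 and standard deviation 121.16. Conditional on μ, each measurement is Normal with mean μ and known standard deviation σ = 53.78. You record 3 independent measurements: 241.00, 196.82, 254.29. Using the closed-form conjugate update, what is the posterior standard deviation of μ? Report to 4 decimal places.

30.0779

For Normal data with known variance σ², a Normal(μ₀, σ₀²) prior on μ is conjugate. Posterior precision = 1/σ₀² + n/σ²; posterior mean is the precision-weighted average of μ₀ and x̄.
σ₀² = 121.16² = 14679.7456, σ² = 53.78² = 2892.2884; σ² + n·σ₀² = 2892.2884 + 3·14679.7456 = 46931.5252.
Posterior precision = 1/σ₀² + n/σ² = 1/14679.7456 + 3/2892.2884 = (σ² + n·σ₀²)/(σ₀²σ²) = 46931.5252/(14679.7456·2892.2884); posterior variance σₙ² = σ₀²σ²/(σ² + n·σ₀²) = 14679.7456·2892.2884/46931.5252 = 904.680974.
Posterior SD = √σₙ² = √(14679.7456·2892.2884/46931.5252) = 30.0779.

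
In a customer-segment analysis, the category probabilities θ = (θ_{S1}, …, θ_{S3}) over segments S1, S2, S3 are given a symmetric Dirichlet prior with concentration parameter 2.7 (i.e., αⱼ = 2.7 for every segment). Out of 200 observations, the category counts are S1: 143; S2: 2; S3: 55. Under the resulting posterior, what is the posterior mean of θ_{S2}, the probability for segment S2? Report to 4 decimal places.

0.0226

The Dirichlet prior is conjugate to the Multinomial likelihood: each posterior αⱼ = prior αⱼ + observed count nⱼ.
Posterior concentration: (145.7, 4.7, 57.7), total = 208.1.
E[θ_{S2}|data] = α_{S2}/Σα = 4.7/208.1 = 0.0226.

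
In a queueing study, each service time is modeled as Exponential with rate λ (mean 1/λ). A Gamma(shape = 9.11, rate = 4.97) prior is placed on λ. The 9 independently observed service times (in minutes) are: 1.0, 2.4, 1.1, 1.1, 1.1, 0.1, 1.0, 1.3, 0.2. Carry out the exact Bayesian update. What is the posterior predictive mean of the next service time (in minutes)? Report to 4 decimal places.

0.8340

With a Gamma(shape α, rate β) prior on the exponential rate λ, the posterior after n observations with total T = Σxᵢ is Gamma(α+n, β+T).
Sum of observations T = 9.3 minutes; n = 9.
Posterior: Gamma(9.11+9, 4.97+9.3) = Gamma(18.11, 14.27).
The predictive distribution for the next observation is Lomax; its mean is β/(α−1) = 14.27/17.11 = 0.8340.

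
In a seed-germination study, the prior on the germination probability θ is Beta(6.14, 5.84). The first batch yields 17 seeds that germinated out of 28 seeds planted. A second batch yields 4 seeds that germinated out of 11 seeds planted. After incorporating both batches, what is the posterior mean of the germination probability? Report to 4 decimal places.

The Beta prior is conjugate to a Binomial/Bernoulli likelihood; the update adds successes to α and failures to β.
After batch 1: Beta(6.14+17, 5.84+11) = Beta(23.14, 16.84).
After batch 2: Beta(23.14+4, 16.84+7) = Beta(27.14, 23.84).
Posterior mean = α/(α+β) = 27.14/50.98 = 0.5324.

0.5324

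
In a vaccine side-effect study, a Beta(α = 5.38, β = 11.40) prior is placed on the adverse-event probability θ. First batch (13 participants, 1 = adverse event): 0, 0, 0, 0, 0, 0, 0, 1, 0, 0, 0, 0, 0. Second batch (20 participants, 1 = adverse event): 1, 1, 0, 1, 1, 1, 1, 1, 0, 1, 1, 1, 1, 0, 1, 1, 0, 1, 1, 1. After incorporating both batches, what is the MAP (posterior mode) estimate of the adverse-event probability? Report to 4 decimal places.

0.4475

The Beta prior is conjugate to a Binomial/Bernoulli likelihood; the update adds successes to α and failures to β.
After batch 1: Beta(5.38+1, 11.40+12) = Beta(6.38, 23.40).
After batch 2: Beta(6.38+16, 23.40+4) = Beta(22.38, 27.40).
Mode of Beta(a,b) for a,b>1 is (a−1)/(a+b−2) = 21.38/47.78 = 0.4475.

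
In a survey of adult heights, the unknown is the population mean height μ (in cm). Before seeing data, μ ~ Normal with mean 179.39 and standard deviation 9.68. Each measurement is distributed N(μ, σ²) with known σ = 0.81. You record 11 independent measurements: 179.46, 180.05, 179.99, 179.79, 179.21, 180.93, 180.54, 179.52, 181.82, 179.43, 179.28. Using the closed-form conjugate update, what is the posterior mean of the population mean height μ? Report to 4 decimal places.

180.0014

For Normal data with known variance σ², a Normal(μ₀, σ₀²) prior on μ is conjugate. Posterior precision = 1/σ₀² + n/σ²; posterior mean is the precision-weighted average of μ₀ and x̄.
Σxᵢ = 179.46 + 180.05 + 179.99 + 179.79 + 179.21 + 180.93 + 180.54 + 179.52 + 181.82 + 179.43 + 179.28 = 1980.02, so n·x̄ = 1980.02.
σ₀² = 9.68² = 93.7024, σ² = 0.81² = 0.6561; σ² + n·σ₀² = 0.6561 + 11·93.7024 = 1031.3825.
Posterior mean = (μ₀/σ₀² + n·x̄/σ²)/(1/σ₀² + n/σ²) = (σ²·μ₀ + σ₀²·n·x̄)/(σ² + n·σ₀²) = (0.6561·179.39 + 93.7024·1980.02)/1031.3825 = 185650.323827/1031.3825 = 180.0014.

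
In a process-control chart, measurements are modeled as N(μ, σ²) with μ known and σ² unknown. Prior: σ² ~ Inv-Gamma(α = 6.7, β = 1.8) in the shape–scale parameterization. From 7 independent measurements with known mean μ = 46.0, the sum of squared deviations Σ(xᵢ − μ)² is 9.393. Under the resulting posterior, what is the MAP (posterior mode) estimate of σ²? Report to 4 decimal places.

0.5800

With known mean μ and an Inverse-Gamma(α, β) prior on σ², the Normal likelihood is conjugate: posterior is Inv-Gamma(α + n/2, β + Σ(xᵢ−μ)²/2).
Posterior: Inv-Gamma(6.7 + 7/2, 1.8 + 9.393/2) = Inv-Gamma(10.20, 6.4965).
Mode = β/(α+1) = 6.4965/11.20 = 0.5800.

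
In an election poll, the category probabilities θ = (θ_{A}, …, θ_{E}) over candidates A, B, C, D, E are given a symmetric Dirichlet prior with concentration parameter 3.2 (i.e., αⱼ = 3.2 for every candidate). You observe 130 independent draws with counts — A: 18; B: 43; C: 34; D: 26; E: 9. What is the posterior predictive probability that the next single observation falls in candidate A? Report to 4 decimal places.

0.1452

The Dirichlet prior is conjugate to the Multinomial likelihood: each posterior αⱼ = prior αⱼ + observed count nⱼ.
Posterior concentration: (21.2, 46.2, 37.2, 29.2, 12.2), total = 146.0.
P(next = A | data) = α_{A}/Σα = 0.1452.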